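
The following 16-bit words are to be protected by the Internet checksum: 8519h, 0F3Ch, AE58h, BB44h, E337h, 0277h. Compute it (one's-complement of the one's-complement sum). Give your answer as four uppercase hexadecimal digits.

One's-complement addition (fold any carry out of bit 15 back into bit 0):
  0x8519 + 0x0F3C = 0x09455
  0x9455 + 0xAE58 = 0x142AD → wrap carry → 0x42AE
  0x42AE + 0xBB44 = 0x0FDF2
  0xFDF2 + 0xE337 = 0x1E129 → wrap carry → 0xE12A
  0xE12A + 0x0277 = 0x0E3A1
One's-complement sum = 0xE3A1.
Checksum = ~0xE3A1 & 0xFFFF = 0x1C5E.

1C5E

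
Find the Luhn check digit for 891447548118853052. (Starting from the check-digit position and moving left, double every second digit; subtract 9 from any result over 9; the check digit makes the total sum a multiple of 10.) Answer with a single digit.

Partial digits right→left: 2 5 0 3 5 8 8 1 1 8 4 5 7 4 4 1 9 8
Double every second digit counting from the check-digit position (so the 1st, 3rd, 5th, ... of the partial from the right).
  doubled (with −9 where >9): 4 0 1 7 2 8 5 8 9 → sum 44
  kept as-is: 5 3 8 1 8 5 4 1 8 → sum 43
Total = 44 + 43 = 87.
Check digit = (10 − (87 mod 10)) mod 10 = 3.

3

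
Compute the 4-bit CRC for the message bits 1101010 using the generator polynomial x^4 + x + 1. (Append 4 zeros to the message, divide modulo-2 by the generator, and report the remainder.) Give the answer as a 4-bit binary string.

0000

Append 4 zeros: 11010100000. Divide by 10011 (XOR where the leading bit is 1):
  pos 0: 11010 XOR 10011 = 01001
  pos 1: 10011 XOR 10011 = 00000
Remainder (last 4 bits) = 0000. This is the CRC / FCS.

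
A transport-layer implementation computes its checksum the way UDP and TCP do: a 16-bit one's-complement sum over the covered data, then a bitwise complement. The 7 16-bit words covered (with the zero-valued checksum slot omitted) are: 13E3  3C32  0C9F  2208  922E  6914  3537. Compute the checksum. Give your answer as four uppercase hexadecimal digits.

50C9

One's-complement addition (fold any carry out of bit 15 back into bit 0):
  0x13E3 + 0x3C32 = 0x05015
  0x5015 + 0x0C9F = 0x05CB4
  0x5CB4 + 0x2208 = 0x07EBC
  0x7EBC + 0x922E = 0x110EA → wrap carry → 0x10EB
  0x10EB + 0x6914 = 0x079FF
  0x79FF + 0x3537 = 0x0AF36
One's-complement sum = 0xAF36.
Checksum = ~0xAF36 & 0xFFFF = 0x50C9.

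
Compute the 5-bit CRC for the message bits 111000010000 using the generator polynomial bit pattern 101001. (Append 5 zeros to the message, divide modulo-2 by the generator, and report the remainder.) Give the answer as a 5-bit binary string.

Append 5 zeros: 11100001000000000. Divide by 101001 (XOR where the leading bit is 1):
  pos 0: 111000 XOR 101001 = 010001
  pos 1: 100010 XOR 101001 = 001011
  pos 3: 101110 XOR 101001 = 000111
  pos 6: 111000 XOR 101001 = 010001
  pos 7: 100010 XOR 101001 = 001011
  pos 9: 101100 XOR 101001 = 000101
Remainder (last 5 bits) = 10100. This is the CRC / FCS.

10100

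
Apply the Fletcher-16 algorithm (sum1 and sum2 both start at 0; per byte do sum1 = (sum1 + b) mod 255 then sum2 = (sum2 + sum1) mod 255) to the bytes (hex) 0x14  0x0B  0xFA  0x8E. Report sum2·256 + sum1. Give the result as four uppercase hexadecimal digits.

Running sums (mod 255):
  after byte 0 (0x14): sum1=20, sum2=20
  after byte 1 (0x0B): sum1=31, sum2=51
  after byte 2 (0xFA): sum1=26, sum2=77
  after byte 3 (0x8E): sum1=168, sum2=245
Checksum = sum2·256 + sum1 = 245·256 + 168 = 62888 = 0xF5A8.

F5A8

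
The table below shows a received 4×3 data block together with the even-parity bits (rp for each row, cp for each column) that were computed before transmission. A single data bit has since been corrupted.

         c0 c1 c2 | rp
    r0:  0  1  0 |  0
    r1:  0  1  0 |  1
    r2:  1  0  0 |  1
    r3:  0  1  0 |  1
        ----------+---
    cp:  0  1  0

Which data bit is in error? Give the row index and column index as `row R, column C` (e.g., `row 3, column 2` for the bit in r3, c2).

row 0, column 0

Recompute each row's even parity and compare to rp:
  r0: data parity 1, sent rp 0 → mismatch
  r1: data parity 1, sent rp 1 → ok
  r2: data parity 1, sent rp 1 → ok
  r3: data parity 1, sent rp 1 → ok
Recompute each column's even parity and compare to cp:
  c0: data parity 1, sent cp 0 → mismatch
  c1: data parity 1, sent cp 1 → ok
  c2: data parity 0, sent cp 0 → ok
Exactly one row (r0) and one column (c0) fail → the flipped bit is at their intersection.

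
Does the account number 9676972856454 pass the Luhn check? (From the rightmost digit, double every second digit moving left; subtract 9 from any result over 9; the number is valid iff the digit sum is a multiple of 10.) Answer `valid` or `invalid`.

From the right, keep odd positions and double even positions (subtract 9 from any doubled value over 9):
  doubled (positions 2,4,...): 1 3 7 5 3 3 → sum 22
  kept (positions 1,3,...): 4 4 5 2 9 7 9 → sum 40
Total = 62.
62 mod 10 = 2, so the number is invalid.

invalid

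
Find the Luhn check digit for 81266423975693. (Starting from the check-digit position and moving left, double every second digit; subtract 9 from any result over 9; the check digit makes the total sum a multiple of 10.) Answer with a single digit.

6

Partial digits right→left: 3 9 6 5 7 9 3 2 4 6 6 2 1 8
Double every second digit counting from the check-digit position (so the 1st, 3rd, 5th, ... of the partial from the right).
  doubled (with −9 where >9): 6 3 5 6 8 3 2 → sum 33
  kept as-is: 9 5 9 2 6 2 8 → sum 41
Total = 33 + 41 = 74.
Check digit = (10 − (74 mod 10)) mod 10 = 6.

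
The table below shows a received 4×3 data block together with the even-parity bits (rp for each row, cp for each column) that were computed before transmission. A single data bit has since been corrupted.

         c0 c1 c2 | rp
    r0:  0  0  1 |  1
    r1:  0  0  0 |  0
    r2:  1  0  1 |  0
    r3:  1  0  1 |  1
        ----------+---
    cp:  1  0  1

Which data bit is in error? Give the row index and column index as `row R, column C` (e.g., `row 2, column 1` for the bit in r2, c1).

Recompute each row's even parity and compare to rp:
  r0: data parity 1, sent rp 1 → ok
  r1: data parity 0, sent rp 0 → ok
  r2: data parity 0, sent rp 0 → ok
  r3: data parity 0, sent rp 1 → mismatch
Recompute each column's even parity and compare to cp:
  c0: data parity 0, sent cp 1 → mismatch
  c1: data parity 0, sent cp 0 → ok
  c2: data parity 1, sent cp 1 → ok
Exactly one row (r3) and one column (c0) fail → the flipped bit is at their intersection.

row 3, column 0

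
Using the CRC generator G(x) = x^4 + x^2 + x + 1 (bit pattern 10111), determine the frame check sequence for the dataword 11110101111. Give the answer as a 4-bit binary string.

Append 4 zeros: 111101011110000. Divide by 10111 (XOR where the leading bit is 1):
  pos 0: 11110 XOR 10111 = 01001
  pos 1: 10011 XOR 10111 = 00100
  pos 3: 10001 XOR 10111 = 00110
  pos 5: 11011 XOR 10111 = 01100
  pos 6: 11001 XOR 10111 = 01110
  pos 7: 11100 XOR 10111 = 01011
  pos 8: 10110 XOR 10111 = 00001
Remainder (last 4 bits) = 0100. This is the CRC / FCS.

0100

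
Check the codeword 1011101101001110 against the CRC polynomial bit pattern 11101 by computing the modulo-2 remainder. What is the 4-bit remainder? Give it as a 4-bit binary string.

0000

Modulo-2 division of 1011101101001110 by 11101:
  pos 0: 10111 XOR 11101 = 01010
  pos 1: 10100 XOR 11101 = 01001
  pos 2: 10011 XOR 11101 = 01110
  pos 3: 11101 XOR 11101 = 00000
  pos 9: 10011 XOR 11101 = 01110
  pos 10: 11101 XOR 11101 = 00000
Remainder = 0000 (zero — the frame passes the CRC check).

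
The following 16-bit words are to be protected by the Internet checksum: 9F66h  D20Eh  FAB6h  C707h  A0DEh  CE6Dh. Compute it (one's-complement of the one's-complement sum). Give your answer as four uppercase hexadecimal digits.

5D7F

One's-complement addition (fold any carry out of bit 15 back into bit 0):
  0x9F66 + 0xD20E = 0x17174 → wrap carry → 0x7175
  0x7175 + 0xFAB6 = 0x16C2B → wrap carry → 0x6C2C
  0x6C2C + 0xC707 = 0x13333 → wrap carry → 0x3334
  0x3334 + 0xA0DE = 0x0D412
  0xD412 + 0xCE6D = 0x1A27F → wrap carry → 0xA280
One's-complement sum = 0xA280.
Checksum = ~0xA280 & 0xFFFF = 0x5D7F.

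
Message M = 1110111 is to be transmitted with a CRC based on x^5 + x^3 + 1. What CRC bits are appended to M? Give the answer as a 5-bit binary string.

10111

Append 5 zeros: 111011100000. Divide by 101001 (XOR where the leading bit is 1):
  pos 0: 111011 XOR 101001 = 010010
  pos 1: 100101 XOR 101001 = 001100
  pos 3: 110000 XOR 101001 = 011001
  pos 4: 110010 XOR 101001 = 011011
  pos 5: 110110 XOR 101001 = 011111
  pos 6: 111110 XOR 101001 = 010111
Remainder (last 5 bits) = 10111. This is the CRC / FCS.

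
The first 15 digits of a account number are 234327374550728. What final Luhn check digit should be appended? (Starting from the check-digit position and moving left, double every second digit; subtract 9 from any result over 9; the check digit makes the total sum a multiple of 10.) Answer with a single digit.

0

Partial digits right→left: 8 2 7 0 5 5 4 7 3 7 2 3 4 3 2
Double every second digit counting from the check-digit position (so the 1st, 3rd, 5th, ... of the partial from the right).
  doubled (with −9 where >9): 7 5 1 8 6 4 8 4 → sum 43
  kept as-is: 2 0 5 7 7 3 3 → sum 27
Total = 43 + 27 = 70.
Check digit = (10 − (70 mod 10)) mod 10 = 0.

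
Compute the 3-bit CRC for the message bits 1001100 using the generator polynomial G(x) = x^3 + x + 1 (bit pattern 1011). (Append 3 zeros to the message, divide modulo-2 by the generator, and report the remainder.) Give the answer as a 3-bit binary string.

Append 3 zeros: 1001100000. Divide by 1011 (XOR where the leading bit is 1):
  pos 0: 1001 XOR 1011 = 0010
  pos 2: 1010 XOR 1011 = 0001
  pos 5: 1000 XOR 1011 = 0011
Remainder (last 3 bits) = 110. This is the CRC / FCS.

110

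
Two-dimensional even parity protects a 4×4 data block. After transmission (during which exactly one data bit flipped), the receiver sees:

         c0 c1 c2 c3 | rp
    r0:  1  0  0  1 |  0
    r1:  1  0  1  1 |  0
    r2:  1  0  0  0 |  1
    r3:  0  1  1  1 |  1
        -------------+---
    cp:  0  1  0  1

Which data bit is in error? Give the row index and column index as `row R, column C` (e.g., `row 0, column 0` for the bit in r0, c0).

row 1, column 0

Recompute each row's even parity and compare to rp:
  r0: data parity 0, sent rp 0 → ok
  r1: data parity 1, sent rp 0 → mismatch
  r2: data parity 1, sent rp 1 → ok
  r3: data parity 1, sent rp 1 → ok
Recompute each column's even parity and compare to cp:
  c0: data parity 1, sent cp 0 → mismatch
  c1: data parity 1, sent cp 1 → ok
  c2: data parity 0, sent cp 0 → ok
  c3: data parity 1, sent cp 1 → ok
Exactly one row (r1) and one column (c0) fail → the flipped bit is at their intersection.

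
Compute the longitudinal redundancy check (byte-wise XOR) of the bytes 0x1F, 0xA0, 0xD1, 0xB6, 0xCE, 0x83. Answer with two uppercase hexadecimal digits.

XOR the bytes together:
  start with 0x1F
  0x1F ⊕ 0xA0 = 0xBF
  0xBF ⊕ 0xD1 = 0x6E
  0x6E ⊕ 0xB6 = 0xD8
  0xD8 ⊕ 0xCE = 0x16
  0x16 ⊕ 0x83 = 0x95

95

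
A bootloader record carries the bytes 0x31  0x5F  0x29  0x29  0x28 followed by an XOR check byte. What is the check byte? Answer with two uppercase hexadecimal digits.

XOR the bytes together:
  start with 0x31
  0x31 ⊕ 0x5F = 0x6E
  0x6E ⊕ 0x29 = 0x47
  0x47 ⊕ 0x29 = 0x6E
  0x6E ⊕ 0x28 = 0x46

46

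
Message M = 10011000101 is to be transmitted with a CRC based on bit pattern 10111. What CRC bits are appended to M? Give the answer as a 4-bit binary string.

Append 4 zeros: 100110001010000. Divide by 10111 (XOR where the leading bit is 1):
  pos 0: 10011 XOR 10111 = 00100
  pos 2: 10000 XOR 10111 = 00111
  pos 4: 11101 XOR 10111 = 01010
  pos 5: 10100 XOR 10111 = 00011
  pos 8: 11100 XOR 10111 = 01011
  pos 9: 10110 XOR 10111 = 00001
Remainder (last 4 bits) = 0010. This is the CRC / FCS.

0010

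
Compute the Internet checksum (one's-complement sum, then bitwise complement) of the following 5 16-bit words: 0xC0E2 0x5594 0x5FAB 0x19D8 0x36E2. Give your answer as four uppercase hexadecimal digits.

3923

One's-complement addition (fold any carry out of bit 15 back into bit 0):
  0xC0E2 + 0x5594 = 0x11676 → wrap carry → 0x1677
  0x1677 + 0x5FAB = 0x07622
  0x7622 + 0x19D8 = 0x08FFA
  0x8FFA + 0x36E2 = 0x0C6DC
One's-complement sum = 0xC6DC.
Checksum = ~0xC6DC & 0xFFFF = 0x3923.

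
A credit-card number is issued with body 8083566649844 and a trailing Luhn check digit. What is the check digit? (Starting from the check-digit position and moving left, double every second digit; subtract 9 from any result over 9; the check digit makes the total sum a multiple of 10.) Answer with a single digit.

1

Partial digits right→left: 4 4 8 9 4 6 6 6 5 3 8 0 8
Double every second digit counting from the check-digit position (so the 1st, 3rd, 5th, ... of the partial from the right).
  doubled (with −9 where >9): 8 7 8 3 1 7 7 → sum 41
  kept as-is: 4 9 6 6 3 0 → sum 28
Total = 41 + 28 = 69.
Check digit = (10 − (69 mod 10)) mod 10 = 1.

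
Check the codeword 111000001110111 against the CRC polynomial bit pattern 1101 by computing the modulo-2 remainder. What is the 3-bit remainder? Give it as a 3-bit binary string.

Modulo-2 division of 111000001110111 by 1101:
  pos 0: 1110 XOR 1101 = 0011
  pos 2: 1100 XOR 1101 = 0001
  pos 5: 1001 XOR 1101 = 0100
  pos 6: 1001 XOR 1101 = 0100
  pos 7: 1001 XOR 1101 = 0100
  pos 8: 1000 XOR 1101 = 0101
  pos 9: 1011 XOR 1101 = 0110
  pos 10: 1101 XOR 1101 = 0000
Remainder = 001 (nonzero — an error is detected).

001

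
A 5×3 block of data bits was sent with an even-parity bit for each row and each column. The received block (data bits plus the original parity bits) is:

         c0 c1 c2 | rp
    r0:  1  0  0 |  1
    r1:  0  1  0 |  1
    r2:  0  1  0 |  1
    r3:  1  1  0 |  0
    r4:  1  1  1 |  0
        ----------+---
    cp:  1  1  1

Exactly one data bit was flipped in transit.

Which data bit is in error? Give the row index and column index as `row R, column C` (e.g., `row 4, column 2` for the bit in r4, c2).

row 4, column 1

Recompute each row's even parity and compare to rp:
  r0: data parity 1, sent rp 1 → ok
  r1: data parity 1, sent rp 1 → ok
  r2: data parity 1, sent rp 1 → ok
  r3: data parity 0, sent rp 0 → ok
  r4: data parity 1, sent rp 0 → mismatch
Recompute each column's even parity and compare to cp:
  c0: data parity 1, sent cp 1 → ok
  c1: data parity 0, sent cp 1 → mismatch
  c2: data parity 1, sent cp 1 → ok
Exactly one row (r4) and one column (c1) fail → the flipped bit is at their intersection.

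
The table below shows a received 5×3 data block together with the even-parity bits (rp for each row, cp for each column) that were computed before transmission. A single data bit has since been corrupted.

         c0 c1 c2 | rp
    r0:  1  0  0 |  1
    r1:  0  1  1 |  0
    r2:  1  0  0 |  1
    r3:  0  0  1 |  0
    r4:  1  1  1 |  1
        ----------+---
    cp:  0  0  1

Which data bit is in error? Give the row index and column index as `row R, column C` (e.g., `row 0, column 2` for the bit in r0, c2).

row 3, column 0

Recompute each row's even parity and compare to rp:
  r0: data parity 1, sent rp 1 → ok
  r1: data parity 0, sent rp 0 → ok
  r2: data parity 1, sent rp 1 → ok
  r3: data parity 1, sent rp 0 → mismatch
  r4: data parity 1, sent rp 1 → ok
Recompute each column's even parity and compare to cp:
  c0: data parity 1, sent cp 0 → mismatch
  c1: data parity 0, sent cp 0 → ok
  c2: data parity 1, sent cp 1 → ok
Exactly one row (r3) and one column (c0) fail → the flipped bit is at their intersection.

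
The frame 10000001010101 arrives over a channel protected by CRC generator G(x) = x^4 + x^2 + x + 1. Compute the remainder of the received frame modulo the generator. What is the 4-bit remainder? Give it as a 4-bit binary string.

0010

Modulo-2 division of 10000001010101 by 10111:
  pos 0: 10000 XOR 10111 = 00111
  pos 2: 11100 XOR 10111 = 01011
  pos 3: 10111 XOR 10111 = 00000
  pos 9: 10101 XOR 10111 = 00010
Remainder = 0010 (nonzero — an error is detected).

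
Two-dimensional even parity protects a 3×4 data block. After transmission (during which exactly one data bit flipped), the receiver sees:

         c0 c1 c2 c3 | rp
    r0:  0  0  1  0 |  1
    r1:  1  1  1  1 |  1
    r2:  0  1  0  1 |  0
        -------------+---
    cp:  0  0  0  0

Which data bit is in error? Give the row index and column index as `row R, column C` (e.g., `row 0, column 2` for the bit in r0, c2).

row 1, column 0

Recompute each row's even parity and compare to rp:
  r0: data parity 1, sent rp 1 → ok
  r1: data parity 0, sent rp 1 → mismatch
  r2: data parity 0, sent rp 0 → ok
Recompute each column's even parity and compare to cp:
  c0: data parity 1, sent cp 0 → mismatch
  c1: data parity 0, sent cp 0 → ok
  c2: data parity 0, sent cp 0 → ok
  c3: data parity 0, sent cp 0 → ok
Exactly one row (r1) and one column (c0) fail → the flipped bit is at their intersection.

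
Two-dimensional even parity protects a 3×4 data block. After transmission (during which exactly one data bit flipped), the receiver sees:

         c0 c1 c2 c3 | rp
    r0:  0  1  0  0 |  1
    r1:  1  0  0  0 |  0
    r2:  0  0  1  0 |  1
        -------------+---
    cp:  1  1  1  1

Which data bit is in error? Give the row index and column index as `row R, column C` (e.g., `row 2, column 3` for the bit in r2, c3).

Recompute each row's even parity and compare to rp:
  r0: data parity 1, sent rp 1 → ok
  r1: data parity 1, sent rp 0 → mismatch
  r2: data parity 1, sent rp 1 → ok
Recompute each column's even parity and compare to cp:
  c0: data parity 1, sent cp 1 → ok
  c1: data parity 1, sent cp 1 → ok
  c2: data parity 1, sent cp 1 → ok
  c3: data parity 0, sent cp 1 → mismatch
Exactly one row (r1) and one column (c3) fail → the flipped bit is at their intersection.

row 1, column 3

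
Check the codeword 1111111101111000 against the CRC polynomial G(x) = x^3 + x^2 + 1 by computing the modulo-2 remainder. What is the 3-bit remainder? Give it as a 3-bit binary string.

101

Modulo-2 division of 1111111101111000 by 1101:
  pos 0: 1111 XOR 1101 = 0010
  pos 2: 1011 XOR 1101 = 0110
  pos 3: 1101 XOR 1101 = 0000
  pos 7: 1011 XOR 1101 = 0110
  pos 8: 1101 XOR 1101 = 0000
  pos 12: 1000 XOR 1101 = 0101
Remainder = 101 (nonzero — an error is detected).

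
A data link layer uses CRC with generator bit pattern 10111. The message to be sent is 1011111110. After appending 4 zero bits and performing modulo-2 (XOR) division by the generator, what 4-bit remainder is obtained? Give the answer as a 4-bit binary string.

Append 4 zeros: 10111111100000. Divide by 10111 (XOR where the leading bit is 1):
  pos 0: 10111 XOR 10111 = 00000
  pos 5: 11110 XOR 10111 = 01001
  pos 6: 10010 XOR 10111 = 00101
  pos 8: 10100 XOR 10111 = 00011
Remainder (last 4 bits) = 0110. This is the CRC / FCS.

0110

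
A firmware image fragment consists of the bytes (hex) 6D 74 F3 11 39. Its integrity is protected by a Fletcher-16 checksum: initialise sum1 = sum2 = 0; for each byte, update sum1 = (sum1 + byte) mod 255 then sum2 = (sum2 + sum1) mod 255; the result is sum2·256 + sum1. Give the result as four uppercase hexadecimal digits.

2C20

Running sums (mod 255):
  after byte 0 (6D): sum1=109, sum2=109
  after byte 1 (74): sum1=225, sum2=79
  after byte 2 (F3): sum1=213, sum2=37
  after byte 3 (11): sum1=230, sum2=12
  after byte 4 (39): sum1=32, sum2=44
Checksum = sum2·256 + sum1 = 44·256 + 32 = 11296 = 0x2C20.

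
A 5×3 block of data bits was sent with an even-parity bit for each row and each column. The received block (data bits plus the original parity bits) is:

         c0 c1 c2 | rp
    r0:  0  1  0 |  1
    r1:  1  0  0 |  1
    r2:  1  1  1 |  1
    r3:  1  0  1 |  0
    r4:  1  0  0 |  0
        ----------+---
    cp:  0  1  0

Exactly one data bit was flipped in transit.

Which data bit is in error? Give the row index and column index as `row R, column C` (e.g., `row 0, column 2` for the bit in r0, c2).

Recompute each row's even parity and compare to rp:
  r0: data parity 1, sent rp 1 → ok
  r1: data parity 1, sent rp 1 → ok
  r2: data parity 1, sent rp 1 → ok
  r3: data parity 0, sent rp 0 → ok
  r4: data parity 1, sent rp 0 → mismatch
Recompute each column's even parity and compare to cp:
  c0: data parity 0, sent cp 0 → ok
  c1: data parity 0, sent cp 1 → mismatch
  c2: data parity 0, sent cp 0 → ok
Exactly one row (r4) and one column (c1) fail → the flipped bit is at their intersection.

row 4, column 1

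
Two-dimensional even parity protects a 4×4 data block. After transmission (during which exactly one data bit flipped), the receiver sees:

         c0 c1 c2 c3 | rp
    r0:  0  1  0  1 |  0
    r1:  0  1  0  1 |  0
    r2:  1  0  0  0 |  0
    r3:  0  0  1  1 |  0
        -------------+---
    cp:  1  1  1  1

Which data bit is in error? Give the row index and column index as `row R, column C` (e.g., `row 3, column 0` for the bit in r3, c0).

row 2, column 1

Recompute each row's even parity and compare to rp:
  r0: data parity 0, sent rp 0 → ok
  r1: data parity 0, sent rp 0 → ok
  r2: data parity 1, sent rp 0 → mismatch
  r3: data parity 0, sent rp 0 → ok
Recompute each column's even parity and compare to cp:
  c0: data parity 1, sent cp 1 → ok
  c1: data parity 0, sent cp 1 → mismatch
  c2: data parity 1, sent cp 1 → ok
  c3: data parity 1, sent cp 1 → ok
Exactly one row (r2) and one column (c1) fail → the flipped bit is at their intersection.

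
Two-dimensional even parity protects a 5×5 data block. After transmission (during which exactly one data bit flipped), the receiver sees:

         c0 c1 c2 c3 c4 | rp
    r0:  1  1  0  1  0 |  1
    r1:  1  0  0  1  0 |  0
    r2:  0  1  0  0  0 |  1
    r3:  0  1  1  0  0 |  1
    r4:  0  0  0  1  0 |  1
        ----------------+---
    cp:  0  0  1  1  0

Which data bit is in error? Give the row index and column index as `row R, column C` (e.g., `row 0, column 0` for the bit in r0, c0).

Recompute each row's even parity and compare to rp:
  r0: data parity 1, sent rp 1 → ok
  r1: data parity 0, sent rp 0 → ok
  r2: data parity 1, sent rp 1 → ok
  r3: data parity 0, sent rp 1 → mismatch
  r4: data parity 1, sent rp 1 → ok
Recompute each column's even parity and compare to cp:
  c0: data parity 0, sent cp 0 → ok
  c1: data parity 1, sent cp 0 → mismatch
  c2: data parity 1, sent cp 1 → ok
  c3: data parity 1, sent cp 1 → ok
  c4: data parity 0, sent cp 0 → ok
Exactly one row (r3) and one column (c1) fail → the flipped bit is at their intersection.

row 3, column 1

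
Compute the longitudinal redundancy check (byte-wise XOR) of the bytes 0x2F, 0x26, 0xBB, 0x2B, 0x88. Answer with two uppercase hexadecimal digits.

XOR the bytes together:
  start with 0x2F
  0x2F ⊕ 0x26 = 0x09
  0x09 ⊕ 0xBB = 0xB2
  0xB2 ⊕ 0x2B = 0x99
  0x99 ⊕ 0x88 = 0x11

11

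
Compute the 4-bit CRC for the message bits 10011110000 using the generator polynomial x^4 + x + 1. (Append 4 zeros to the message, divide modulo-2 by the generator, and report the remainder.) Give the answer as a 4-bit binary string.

Append 4 zeros: 100111100000000. Divide by 10011 (XOR where the leading bit is 1):
  pos 0: 10011 XOR 10011 = 00000
  pos 5: 11000 XOR 10011 = 01011
  pos 6: 10110 XOR 10011 = 00101
  pos 8: 10100 XOR 10011 = 00111
  pos 10: 11100 XOR 10011 = 01111
Remainder (last 4 bits) = 1111. This is the CRC / FCS.

1111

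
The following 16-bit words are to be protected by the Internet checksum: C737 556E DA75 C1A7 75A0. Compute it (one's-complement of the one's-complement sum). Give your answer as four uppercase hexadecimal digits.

D19B

One's-complement addition (fold any carry out of bit 15 back into bit 0):
  0xC737 + 0x556E = 0x11CA5 → wrap carry → 0x1CA6
  0x1CA6 + 0xDA75 = 0x0F71B
  0xF71B + 0xC1A7 = 0x1B8C2 → wrap carry → 0xB8C3
  0xB8C3 + 0x75A0 = 0x12E63 → wrap carry → 0x2E64
One's-complement sum = 0x2E64.
Checksum = ~0x2E64 & 0xFFFF = 0xD19B.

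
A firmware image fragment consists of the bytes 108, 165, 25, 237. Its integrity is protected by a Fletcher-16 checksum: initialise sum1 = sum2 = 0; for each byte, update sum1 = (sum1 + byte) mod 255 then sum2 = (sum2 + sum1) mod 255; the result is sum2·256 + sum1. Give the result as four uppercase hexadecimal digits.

C219

Running sums (mod 255):
  after byte 0 (108): sum1=108, sum2=108
  after byte 1 (165): sum1=18, sum2=126
  after byte 2 (25): sum1=43, sum2=169
  after byte 3 (237): sum1=25, sum2=194
Checksum = sum2·256 + sum1 = 194·256 + 25 = 49689 = 0xC219.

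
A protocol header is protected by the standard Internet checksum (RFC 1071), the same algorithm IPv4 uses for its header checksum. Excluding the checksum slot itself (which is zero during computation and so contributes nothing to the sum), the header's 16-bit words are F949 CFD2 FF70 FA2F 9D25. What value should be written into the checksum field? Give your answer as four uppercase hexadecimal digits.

A01C

One's-complement addition (fold any carry out of bit 15 back into bit 0):
  0xF949 + 0xCFD2 = 0x1C91B → wrap carry → 0xC91C
  0xC91C + 0xFF70 = 0x1C88C → wrap carry → 0xC88D
  0xC88D + 0xFA2F = 0x1C2BC → wrap carry → 0xC2BD
  0xC2BD + 0x9D25 = 0x15FE2 → wrap carry → 0x5FE3
One's-complement sum = 0x5FE3.
Checksum = ~0x5FE3 & 0xFFFF = 0xA01C.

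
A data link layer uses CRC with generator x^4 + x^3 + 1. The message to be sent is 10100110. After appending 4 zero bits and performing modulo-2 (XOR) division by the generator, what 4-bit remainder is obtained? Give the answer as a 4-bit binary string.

1100

Append 4 zeros: 101001100000. Divide by 11001 (XOR where the leading bit is 1):
  pos 0: 10100 XOR 11001 = 01101
  pos 1: 11011 XOR 11001 = 00010
  pos 4: 10100 XOR 11001 = 01101
  pos 5: 11010 XOR 11001 = 00011
Remainder (last 4 bits) = 1100. This is the CRC / FCS.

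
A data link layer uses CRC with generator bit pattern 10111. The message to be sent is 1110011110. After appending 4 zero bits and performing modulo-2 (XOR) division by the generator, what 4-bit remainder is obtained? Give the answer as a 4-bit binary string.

0100

Append 4 zeros: 11100111100000. Divide by 10111 (XOR where the leading bit is 1):
  pos 0: 11100 XOR 10111 = 01011
  pos 1: 10111 XOR 10111 = 00000
  pos 6: 11100 XOR 10111 = 01011
  pos 7: 10110 XOR 10111 = 00001
Remainder (last 4 bits) = 0100. This is the CRC / FCS.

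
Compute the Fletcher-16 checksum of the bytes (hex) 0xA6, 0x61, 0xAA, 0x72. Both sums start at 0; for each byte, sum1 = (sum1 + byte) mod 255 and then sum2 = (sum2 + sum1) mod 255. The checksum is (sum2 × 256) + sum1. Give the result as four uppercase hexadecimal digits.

Running sums (mod 255):
  after byte 0 (0xA6): sum1=166, sum2=166
  after byte 1 (0x61): sum1=8, sum2=174
  after byte 2 (0xAA): sum1=178, sum2=97
  after byte 3 (0x72): sum1=37, sum2=134
Checksum = sum2·256 + sum1 = 134·256 + 37 = 34341 = 0x8625.

8625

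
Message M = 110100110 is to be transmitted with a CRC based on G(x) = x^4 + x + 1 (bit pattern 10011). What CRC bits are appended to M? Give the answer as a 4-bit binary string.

Append 4 zeros: 1101001100000. Divide by 10011 (XOR where the leading bit is 1):
  pos 0: 11010 XOR 10011 = 01001
  pos 1: 10010 XOR 10011 = 00001
  pos 5: 11100 XOR 10011 = 01111
  pos 6: 11110 XOR 10011 = 01101
  pos 7: 11010 XOR 10011 = 01001
  pos 8: 10010 XOR 10011 = 00001
Remainder (last 4 bits) = 0001. This is the CRC / FCS.

0001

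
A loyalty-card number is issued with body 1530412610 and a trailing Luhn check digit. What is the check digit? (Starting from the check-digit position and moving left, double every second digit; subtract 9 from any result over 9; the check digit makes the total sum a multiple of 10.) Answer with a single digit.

3

Partial digits right→left: 0 1 6 2 1 4 0 3 5 1
Double every second digit counting from the check-digit position (so the 1st, 3rd, 5th, ... of the partial from the right).
  doubled (with −9 where >9): 0 3 2 0 1 → sum 6
  kept as-is: 1 2 4 3 1 → sum 11
Total = 6 + 11 = 17.
Check digit = (10 − (17 mod 10)) mod 10 = 3.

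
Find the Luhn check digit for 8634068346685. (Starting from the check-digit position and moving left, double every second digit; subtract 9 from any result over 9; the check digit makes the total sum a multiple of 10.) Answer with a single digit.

Partial digits right→left: 5 8 6 6 4 3 8 6 0 4 3 6 8
Double every second digit counting from the check-digit position (so the 1st, 3rd, 5th, ... of the partial from the right).
  doubled (with −9 where >9): 1 3 8 7 0 6 7 → sum 32
  kept as-is: 8 6 3 6 4 6 → sum 33
Total = 32 + 33 = 65.
Check digit = (10 − (65 mod 10)) mod 10 = 5.

5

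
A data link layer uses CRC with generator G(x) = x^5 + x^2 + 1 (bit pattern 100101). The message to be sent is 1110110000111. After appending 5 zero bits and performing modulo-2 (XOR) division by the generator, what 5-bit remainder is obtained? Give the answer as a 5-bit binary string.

Append 5 zeros: 111011000011100000. Divide by 100101 (XOR where the leading bit is 1):
  pos 0: 111011 XOR 100101 = 011110
  pos 1: 111100 XOR 100101 = 011001
  pos 2: 110010 XOR 100101 = 010111
  pos 3: 101110 XOR 100101 = 001011
  pos 5: 101101 XOR 100101 = 001000
  pos 7: 100011 XOR 100101 = 000110
  pos 10: 110000 XOR 100101 = 010101
  pos 11: 101010 XOR 100101 = 001111
Remainder (last 5 bits) = 11110. This is the CRC / FCS.

11110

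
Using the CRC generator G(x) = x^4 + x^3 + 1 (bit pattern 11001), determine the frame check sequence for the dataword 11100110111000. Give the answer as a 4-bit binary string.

Append 4 zeros: 111001101110000000. Divide by 11001 (XOR where the leading bit is 1):
  pos 0: 11100 XOR 11001 = 00101
  pos 2: 10111 XOR 11001 = 01110
  pos 3: 11100 XOR 11001 = 00101
  pos 5: 10111 XOR 11001 = 01110
  pos 6: 11101 XOR 11001 = 00100
  pos 8: 10000 XOR 11001 = 01001
  pos 9: 10010 XOR 11001 = 01011
  pos 10: 10110 XOR 11001 = 01111
  pos 11: 11110 XOR 11001 = 00111
  pos 13: 11100 XOR 11001 = 00101
Remainder (last 4 bits) = 0101. This is the CRC / FCS.

0101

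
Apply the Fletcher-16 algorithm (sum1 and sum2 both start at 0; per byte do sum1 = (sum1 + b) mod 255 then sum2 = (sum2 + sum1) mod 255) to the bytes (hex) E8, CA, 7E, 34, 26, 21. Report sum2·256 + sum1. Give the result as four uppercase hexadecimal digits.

Running sums (mod 255):
  after byte 0 (E8): sum1=232, sum2=232
  after byte 1 (CA): sum1=179, sum2=156
  after byte 2 (7E): sum1=50, sum2=206
  after byte 3 (34): sum1=102, sum2=53
  after byte 4 (26): sum1=140, sum2=193
  after byte 5 (21): sum1=173, sum2=111
Checksum = sum2·256 + sum1 = 111·256 + 173 = 28589 = 0x6FAD.

6FAD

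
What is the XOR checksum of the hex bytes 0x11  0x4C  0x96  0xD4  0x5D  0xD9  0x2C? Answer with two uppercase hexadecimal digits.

B7

XOR the bytes together:
  start with 0x11
  0x11 ⊕ 0x4C = 0x5D
  0x5D ⊕ 0x96 = 0xCB
  0xCB ⊕ 0xD4 = 0x1F
  0x1F ⊕ 0x5D = 0x42
  0x42 ⊕ 0xD9 = 0x9B
  0x9B ⊕ 0x2C = 0xB7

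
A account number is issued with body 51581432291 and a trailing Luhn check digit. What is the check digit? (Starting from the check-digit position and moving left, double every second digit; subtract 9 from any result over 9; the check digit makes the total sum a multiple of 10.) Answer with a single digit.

Partial digits right→left: 1 9 2 2 3 4 1 8 5 1 5
Double every second digit counting from the check-digit position (so the 1st, 3rd, 5th, ... of the partial from the right).
  doubled (with −9 where >9): 2 4 6 2 1 1 → sum 16
  kept as-is: 9 2 4 8 1 → sum 24
Total = 16 + 24 = 40.
Check digit = (10 − (40 mod 10)) mod 10 = 0.

0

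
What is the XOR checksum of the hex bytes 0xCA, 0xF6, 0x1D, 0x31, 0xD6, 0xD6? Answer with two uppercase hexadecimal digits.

10

XOR the bytes together:
  start with 0xCA
  0xCA ⊕ 0xF6 = 0x3C
  0x3C ⊕ 0x1D = 0x21
  0x21 ⊕ 0x31 = 0x10
  0x10 ⊕ 0xD6 = 0xC6
  0xC6 ⊕ 0xD6 = 0x10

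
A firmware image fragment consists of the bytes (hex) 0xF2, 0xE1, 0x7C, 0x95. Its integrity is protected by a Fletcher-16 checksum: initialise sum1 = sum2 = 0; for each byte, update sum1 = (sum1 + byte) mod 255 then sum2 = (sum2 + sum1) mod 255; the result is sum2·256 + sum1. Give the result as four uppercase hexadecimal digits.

00E6

Running sums (mod 255):
  after byte 0 (0xF2): sum1=242, sum2=242
  after byte 1 (0xE1): sum1=212, sum2=199
  after byte 2 (0x7C): sum1=81, sum2=25
  after byte 3 (0x95): sum1=230, sum2=0
Checksum = sum2·256 + sum1 = 0·256 + 230 = 230 = 0x00E6.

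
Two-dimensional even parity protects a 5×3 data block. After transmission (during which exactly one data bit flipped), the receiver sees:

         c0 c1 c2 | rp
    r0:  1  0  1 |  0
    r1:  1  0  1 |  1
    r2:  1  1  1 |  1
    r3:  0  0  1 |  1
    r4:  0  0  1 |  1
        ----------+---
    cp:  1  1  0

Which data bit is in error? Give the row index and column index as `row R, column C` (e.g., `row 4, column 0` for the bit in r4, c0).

Recompute each row's even parity and compare to rp:
  r0: data parity 0, sent rp 0 → ok
  r1: data parity 0, sent rp 1 → mismatch
  r2: data parity 1, sent rp 1 → ok
  r3: data parity 1, sent rp 1 → ok
  r4: data parity 1, sent rp 1 → ok
Recompute each column's even parity and compare to cp:
  c0: data parity 1, sent cp 1 → ok
  c1: data parity 1, sent cp 1 → ok
  c2: data parity 1, sent cp 0 → mismatch
Exactly one row (r1) and one column (c2) fail → the flipped bit is at their intersection.

row 1, column 2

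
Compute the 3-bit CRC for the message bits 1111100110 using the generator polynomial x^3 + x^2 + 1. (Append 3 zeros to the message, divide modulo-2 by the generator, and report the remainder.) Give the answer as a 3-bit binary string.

011

Append 3 zeros: 1111100110000. Divide by 1101 (XOR where the leading bit is 1):
  pos 0: 1111 XOR 1101 = 0010
  pos 2: 1010 XOR 1101 = 0111
  pos 3: 1110 XOR 1101 = 0011
  pos 5: 1111 XOR 1101 = 0010
  pos 7: 1000 XOR 1101 = 0101
  pos 8: 1010 XOR 1101 = 0111
  pos 9: 1110 XOR 1101 = 0011
Remainder (last 3 bits) = 011. This is the CRC / FCS.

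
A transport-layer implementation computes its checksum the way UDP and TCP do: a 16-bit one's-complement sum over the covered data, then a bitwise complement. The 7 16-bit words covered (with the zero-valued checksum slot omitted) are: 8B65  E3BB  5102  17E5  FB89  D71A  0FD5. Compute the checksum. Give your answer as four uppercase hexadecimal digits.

One's-complement addition (fold any carry out of bit 15 back into bit 0):
  0x8B65 + 0xE3BB = 0x16F20 → wrap carry → 0x6F21
  0x6F21 + 0x5102 = 0x0C023
  0xC023 + 0x17E5 = 0x0D808
  0xD808 + 0xFB89 = 0x1D391 → wrap carry → 0xD392
  0xD392 + 0xD71A = 0x1AAAC → wrap carry → 0xAAAD
  0xAAAD + 0x0FD5 = 0x0BA82
One's-complement sum = 0xBA82.
Checksum = ~0xBA82 & 0xFFFF = 0x457D.

457D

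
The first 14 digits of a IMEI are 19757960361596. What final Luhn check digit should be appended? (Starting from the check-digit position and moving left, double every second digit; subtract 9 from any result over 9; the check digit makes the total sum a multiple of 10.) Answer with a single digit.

Partial digits right→left: 6 9 5 1 6 3 0 6 9 7 5 7 9 1
Double every second digit counting from the check-digit position (so the 1st, 3rd, 5th, ... of the partial from the right).
  doubled (with −9 where >9): 3 1 3 0 9 1 9 → sum 26
  kept as-is: 9 1 3 6 7 7 1 → sum 34
Total = 26 + 34 = 60.
Check digit = (10 − (60 mod 10)) mod 10 = 0.

0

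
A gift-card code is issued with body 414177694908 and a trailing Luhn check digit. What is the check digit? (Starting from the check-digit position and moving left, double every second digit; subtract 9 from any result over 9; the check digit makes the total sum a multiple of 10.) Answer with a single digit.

Partial digits right→left: 8 0 9 4 9 6 7 7 1 4 1 4
Double every second digit counting from the check-digit position (so the 1st, 3rd, 5th, ... of the partial from the right).
  doubled (with −9 where >9): 7 9 9 5 2 2 → sum 34
  kept as-is: 0 4 6 7 4 4 → sum 25
Total = 34 + 25 = 59.
Check digit = (10 − (59 mod 10)) mod 10 = 1.

1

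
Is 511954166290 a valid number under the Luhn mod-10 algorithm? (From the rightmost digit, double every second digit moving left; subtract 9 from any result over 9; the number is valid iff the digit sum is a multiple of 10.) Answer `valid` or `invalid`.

valid

From the right, keep odd positions and double even positions (subtract 9 from any doubled value over 9):
  doubled (positions 2,4,...): 9 3 2 1 2 1 → sum 18
  kept (positions 1,3,...): 0 2 6 4 9 1 → sum 22
Total = 40.
40 mod 10 = 0, so the number is valid.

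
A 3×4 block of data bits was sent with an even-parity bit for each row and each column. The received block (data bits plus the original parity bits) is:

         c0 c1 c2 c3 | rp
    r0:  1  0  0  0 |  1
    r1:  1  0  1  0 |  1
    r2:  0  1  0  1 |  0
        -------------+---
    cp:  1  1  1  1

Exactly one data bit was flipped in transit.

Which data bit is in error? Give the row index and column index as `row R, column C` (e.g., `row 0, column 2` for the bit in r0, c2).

row 1, column 0

Recompute each row's even parity and compare to rp:
  r0: data parity 1, sent rp 1 → ok
  r1: data parity 0, sent rp 1 → mismatch
  r2: data parity 0, sent rp 0 → ok
Recompute each column's even parity and compare to cp:
  c0: data parity 0, sent cp 1 → mismatch
  c1: data parity 1, sent cp 1 → ok
  c2: data parity 1, sent cp 1 → ok
  c3: data parity 1, sent cp 1 → ok
Exactly one row (r1) and one column (c0) fail → the flipped bit is at their intersection.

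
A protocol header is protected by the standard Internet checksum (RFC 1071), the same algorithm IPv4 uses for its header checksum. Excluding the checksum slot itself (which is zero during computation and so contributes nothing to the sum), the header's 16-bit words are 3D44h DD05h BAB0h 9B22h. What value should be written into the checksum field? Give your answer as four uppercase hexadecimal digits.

One's-complement addition (fold any carry out of bit 15 back into bit 0):
  0x3D44 + 0xDD05 = 0x11A49 → wrap carry → 0x1A4A
  0x1A4A + 0xBAB0 = 0x0D4FA
  0xD4FA + 0x9B22 = 0x1701C → wrap carry → 0x701D
One's-complement sum = 0x701D.
Checksum = ~0x701D & 0xFFFF = 0x8FE2.

8FE2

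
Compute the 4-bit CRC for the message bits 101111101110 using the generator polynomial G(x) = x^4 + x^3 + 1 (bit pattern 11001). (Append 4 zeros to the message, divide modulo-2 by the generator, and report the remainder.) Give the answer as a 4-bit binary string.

Append 4 zeros: 1011111011100000. Divide by 11001 (XOR where the leading bit is 1):
  pos 0: 10111 XOR 11001 = 01110
  pos 1: 11101 XOR 11001 = 00100
  pos 3: 10010 XOR 11001 = 01011
  pos 4: 10111 XOR 11001 = 01110
  pos 5: 11101 XOR 11001 = 00100
  pos 7: 10010 XOR 11001 = 01011
  pos 8: 10110 XOR 11001 = 01111
  pos 9: 11110 XOR 11001 = 00111
  pos 11: 11100 XOR 11001 = 00101
Remainder (last 4 bits) = 0101. This is the CRC / FCS.

0101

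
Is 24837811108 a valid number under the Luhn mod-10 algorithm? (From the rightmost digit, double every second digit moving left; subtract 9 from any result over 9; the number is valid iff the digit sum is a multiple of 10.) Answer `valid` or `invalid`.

From the right, keep odd positions and double even positions (subtract 9 from any doubled value over 9):
  doubled (positions 2,4,...): 0 2 7 6 8 → sum 23
  kept (positions 1,3,...): 8 1 1 7 8 2 → sum 27
Total = 50.
50 mod 10 = 0, so the number is valid.

valid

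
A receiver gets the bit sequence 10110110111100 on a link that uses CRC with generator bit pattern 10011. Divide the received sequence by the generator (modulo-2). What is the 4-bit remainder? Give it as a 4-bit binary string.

Modulo-2 division of 10110110111100 by 10011:
  pos 0: 10110 XOR 10011 = 00101
  pos 2: 10111 XOR 10011 = 00100
  pos 4: 10001 XOR 10011 = 00010
  pos 7: 10111 XOR 10011 = 00100
  pos 9: 10000 XOR 10011 = 00011
Remainder = 0011 (nonzero — an error is detected).

0011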